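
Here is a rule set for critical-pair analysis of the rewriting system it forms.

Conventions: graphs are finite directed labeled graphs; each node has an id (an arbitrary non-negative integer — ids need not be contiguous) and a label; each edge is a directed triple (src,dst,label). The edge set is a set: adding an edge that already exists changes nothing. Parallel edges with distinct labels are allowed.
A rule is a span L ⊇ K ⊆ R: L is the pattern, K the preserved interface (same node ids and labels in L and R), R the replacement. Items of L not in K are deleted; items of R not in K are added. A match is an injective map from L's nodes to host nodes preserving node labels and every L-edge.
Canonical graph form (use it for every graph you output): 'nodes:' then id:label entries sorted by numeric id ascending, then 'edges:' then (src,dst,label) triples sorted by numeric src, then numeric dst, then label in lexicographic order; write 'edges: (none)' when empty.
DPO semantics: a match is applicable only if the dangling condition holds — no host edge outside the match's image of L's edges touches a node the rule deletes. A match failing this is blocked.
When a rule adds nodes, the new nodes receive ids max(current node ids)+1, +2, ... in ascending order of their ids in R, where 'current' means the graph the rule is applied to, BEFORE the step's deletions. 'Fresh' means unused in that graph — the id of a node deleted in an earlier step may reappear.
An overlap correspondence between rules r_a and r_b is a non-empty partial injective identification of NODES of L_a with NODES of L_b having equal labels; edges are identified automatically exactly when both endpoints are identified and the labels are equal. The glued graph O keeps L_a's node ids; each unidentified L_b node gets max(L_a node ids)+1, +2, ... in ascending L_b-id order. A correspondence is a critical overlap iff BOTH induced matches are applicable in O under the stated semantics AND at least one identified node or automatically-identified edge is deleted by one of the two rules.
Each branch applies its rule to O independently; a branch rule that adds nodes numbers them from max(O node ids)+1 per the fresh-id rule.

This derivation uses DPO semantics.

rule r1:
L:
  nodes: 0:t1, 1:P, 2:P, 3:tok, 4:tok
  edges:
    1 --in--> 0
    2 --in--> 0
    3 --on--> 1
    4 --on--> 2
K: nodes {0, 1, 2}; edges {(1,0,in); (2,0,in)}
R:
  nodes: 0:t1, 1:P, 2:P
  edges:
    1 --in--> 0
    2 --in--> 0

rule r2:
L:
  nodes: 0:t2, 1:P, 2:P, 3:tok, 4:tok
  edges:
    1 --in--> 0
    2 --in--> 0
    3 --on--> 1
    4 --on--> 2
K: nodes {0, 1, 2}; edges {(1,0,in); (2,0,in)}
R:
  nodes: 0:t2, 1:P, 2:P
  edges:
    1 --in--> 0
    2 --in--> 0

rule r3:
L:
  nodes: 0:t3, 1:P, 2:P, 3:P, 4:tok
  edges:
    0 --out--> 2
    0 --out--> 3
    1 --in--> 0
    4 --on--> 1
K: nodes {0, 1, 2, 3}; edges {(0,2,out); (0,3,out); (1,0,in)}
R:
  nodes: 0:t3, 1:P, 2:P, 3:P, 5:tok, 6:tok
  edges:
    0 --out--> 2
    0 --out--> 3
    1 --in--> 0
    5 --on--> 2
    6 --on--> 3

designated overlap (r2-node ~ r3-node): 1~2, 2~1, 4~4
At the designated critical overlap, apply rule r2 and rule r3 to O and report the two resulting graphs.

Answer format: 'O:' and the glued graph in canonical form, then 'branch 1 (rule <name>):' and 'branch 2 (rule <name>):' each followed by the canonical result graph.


O:
nodes: 0:t2, 1:P, 2:P, 3:tok, 4:tok, 5:t3, 6:P
edges: (1,0,in); (2,0,in); (2,5,in); (3,1,on); (4,2,on); (5,1,out); (5,6,out)
branch 1 (rule r2):
nodes: 0:t2, 1:P, 2:P, 5:t3, 6:P
edges: (1,0,in); (2,0,in); (2,5,in); (5,1,out); (5,6,out)
branch 2 (rule r3):
nodes: 0:t2, 1:P, 2:P, 3:tok, 5:t3, 6:P, 7:tok, 8:tok
edges: (1,0,in); (2,0,in); (2,5,in); (3,1,on); (5,1,out); (5,6,out); (7,1,on); (8,6,on)


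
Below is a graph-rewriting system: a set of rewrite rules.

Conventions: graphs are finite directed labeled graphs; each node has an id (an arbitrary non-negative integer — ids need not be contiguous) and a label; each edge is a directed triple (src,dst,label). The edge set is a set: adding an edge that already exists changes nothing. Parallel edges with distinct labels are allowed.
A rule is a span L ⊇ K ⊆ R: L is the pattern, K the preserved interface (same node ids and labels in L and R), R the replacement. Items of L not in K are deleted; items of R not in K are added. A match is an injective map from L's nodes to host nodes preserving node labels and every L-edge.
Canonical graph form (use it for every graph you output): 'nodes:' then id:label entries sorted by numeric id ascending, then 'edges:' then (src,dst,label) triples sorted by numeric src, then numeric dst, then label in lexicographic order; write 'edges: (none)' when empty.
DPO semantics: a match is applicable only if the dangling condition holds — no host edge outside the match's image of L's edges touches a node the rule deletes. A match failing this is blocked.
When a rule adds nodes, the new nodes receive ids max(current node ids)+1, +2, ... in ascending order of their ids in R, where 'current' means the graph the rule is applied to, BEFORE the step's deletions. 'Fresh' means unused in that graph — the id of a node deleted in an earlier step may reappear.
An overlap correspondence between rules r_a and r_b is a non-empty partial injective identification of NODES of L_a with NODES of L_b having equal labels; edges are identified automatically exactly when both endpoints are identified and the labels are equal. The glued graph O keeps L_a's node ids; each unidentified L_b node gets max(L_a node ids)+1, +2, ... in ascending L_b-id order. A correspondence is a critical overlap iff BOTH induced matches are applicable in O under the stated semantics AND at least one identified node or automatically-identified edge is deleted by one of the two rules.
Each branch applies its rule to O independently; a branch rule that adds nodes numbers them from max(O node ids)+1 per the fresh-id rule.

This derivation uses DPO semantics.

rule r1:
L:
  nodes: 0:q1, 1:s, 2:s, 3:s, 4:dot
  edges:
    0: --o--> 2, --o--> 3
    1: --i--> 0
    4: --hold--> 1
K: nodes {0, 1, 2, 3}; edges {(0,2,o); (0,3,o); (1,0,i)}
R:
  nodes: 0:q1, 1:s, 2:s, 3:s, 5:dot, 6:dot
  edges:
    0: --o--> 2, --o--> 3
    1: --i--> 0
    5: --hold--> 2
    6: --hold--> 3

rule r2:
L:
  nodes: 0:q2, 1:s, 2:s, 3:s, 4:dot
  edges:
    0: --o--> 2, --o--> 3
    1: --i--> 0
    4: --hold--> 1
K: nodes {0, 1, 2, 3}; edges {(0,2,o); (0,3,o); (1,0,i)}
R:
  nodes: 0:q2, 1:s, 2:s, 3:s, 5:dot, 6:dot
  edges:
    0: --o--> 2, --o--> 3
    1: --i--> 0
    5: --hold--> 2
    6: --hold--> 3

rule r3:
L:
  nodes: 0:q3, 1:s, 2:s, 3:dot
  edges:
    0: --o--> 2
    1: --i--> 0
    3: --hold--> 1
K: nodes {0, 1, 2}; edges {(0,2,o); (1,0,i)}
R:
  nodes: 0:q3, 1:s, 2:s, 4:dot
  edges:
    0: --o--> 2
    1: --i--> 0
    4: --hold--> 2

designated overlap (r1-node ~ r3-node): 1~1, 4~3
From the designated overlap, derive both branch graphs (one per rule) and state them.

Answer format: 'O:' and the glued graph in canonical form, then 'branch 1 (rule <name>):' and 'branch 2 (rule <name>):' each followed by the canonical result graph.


O:
nodes: 0:q1, 1:s, 2:s, 3:s, 4:dot, 5:q3, 6:s
edges: (0,2,o); (0,3,o); (1,0,i); (1,5,i); (4,1,hold); (5,6,o)
branch 1 (rule r1):
nodes: 0:q1, 1:s, 2:s, 3:s, 5:q3, 6:s, 7:dot, 8:dot
edges: (0,2,o); (0,3,o); (1,0,i); (1,5,i); (5,6,o); (7,2,hold); (8,3,hold)
branch 2 (rule r3):
nodes: 0:q1, 1:s, 2:s, 3:s, 5:q3, 6:s, 7:dot
edges: (0,2,o); (0,3,o); (1,0,i); (1,5,i); (5,6,o); (7,6,hold)


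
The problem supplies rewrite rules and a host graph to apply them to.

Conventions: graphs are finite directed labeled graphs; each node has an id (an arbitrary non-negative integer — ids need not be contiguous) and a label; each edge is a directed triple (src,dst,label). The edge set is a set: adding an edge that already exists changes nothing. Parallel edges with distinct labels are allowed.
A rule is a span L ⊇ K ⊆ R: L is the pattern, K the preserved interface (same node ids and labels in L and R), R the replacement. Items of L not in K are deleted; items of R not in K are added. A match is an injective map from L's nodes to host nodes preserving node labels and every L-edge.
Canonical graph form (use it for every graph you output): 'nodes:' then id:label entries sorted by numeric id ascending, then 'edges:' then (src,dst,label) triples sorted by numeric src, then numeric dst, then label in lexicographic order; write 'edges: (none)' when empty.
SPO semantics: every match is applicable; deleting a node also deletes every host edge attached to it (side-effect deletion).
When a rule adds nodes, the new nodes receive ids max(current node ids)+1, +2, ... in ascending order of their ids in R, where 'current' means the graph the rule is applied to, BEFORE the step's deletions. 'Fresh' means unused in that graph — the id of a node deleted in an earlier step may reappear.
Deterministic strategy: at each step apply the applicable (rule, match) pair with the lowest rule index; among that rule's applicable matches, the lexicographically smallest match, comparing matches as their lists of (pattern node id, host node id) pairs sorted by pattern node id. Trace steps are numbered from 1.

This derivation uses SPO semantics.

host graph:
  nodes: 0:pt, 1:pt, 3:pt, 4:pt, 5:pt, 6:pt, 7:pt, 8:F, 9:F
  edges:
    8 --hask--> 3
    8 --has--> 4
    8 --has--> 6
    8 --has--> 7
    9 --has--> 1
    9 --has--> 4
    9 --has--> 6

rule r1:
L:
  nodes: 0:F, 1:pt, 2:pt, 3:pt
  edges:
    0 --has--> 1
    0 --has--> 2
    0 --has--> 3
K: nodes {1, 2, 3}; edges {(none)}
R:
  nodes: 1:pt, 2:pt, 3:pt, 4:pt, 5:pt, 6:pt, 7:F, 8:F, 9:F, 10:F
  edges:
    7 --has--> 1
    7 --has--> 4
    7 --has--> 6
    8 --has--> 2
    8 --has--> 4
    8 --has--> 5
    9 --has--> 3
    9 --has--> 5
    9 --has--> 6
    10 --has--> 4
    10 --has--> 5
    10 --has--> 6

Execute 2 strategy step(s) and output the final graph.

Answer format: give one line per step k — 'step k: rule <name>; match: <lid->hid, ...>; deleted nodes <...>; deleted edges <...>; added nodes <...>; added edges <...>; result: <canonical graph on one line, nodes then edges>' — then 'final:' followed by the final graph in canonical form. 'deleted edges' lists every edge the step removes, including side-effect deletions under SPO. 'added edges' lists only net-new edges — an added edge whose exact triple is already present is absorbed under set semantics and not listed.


step 1: rule r1; match: 0->8, 1->4, 2->6, 3->7; deleted nodes 8; deleted edges (8,3,hask); (8,4,has); (8,6,has); (8,7,has); added nodes 10, 11, 12, 13, 14, 15, 16; added edges (13,4,has); (13,10,has); (13,12,has); (14,6,has); (14,10,has); (14,11,has); (15,7,has); (15,11,has); (15,12,has); (16,10,has); (16,11,has); (16,12,has); result: nodes: 0:pt, 1:pt, 3:pt, 4:pt, 5:pt, 6:pt, 7:pt, 9:F, 10:pt, 11:pt, 12:pt, 13:F, 14:F, 15:F, 16:F edges: (9,1,has); (9,4,has); (9,6,has); (13,4,has); (13,10,has); (13,12,has); (14,6,has); (14,10,has); (14,11,has); (15,7,has); (15,11,has); (15,12,has); (16,10,has); (16,11,has); (16,12,has)
step 2: rule r1; match: 0->9, 1->1, 2->4, 3->6; deleted nodes 9; deleted edges (9,1,has); (9,4,has); (9,6,has); added nodes 17, 18, 19, 20, 21, 22, 23; added edges (20,1,has); (20,17,has); (20,19,has); (21,4,has); (21,17,has); (21,18,has); (22,6,has); (22,18,has); (22,19,has); (23,17,has); (23,18,has); (23,19,has); result: nodes: 0:pt, 1:pt, 3:pt, 4:pt, 5:pt, 6:pt, 7:pt, 10:pt, 11:pt, 12:pt, 13:F, 14:F, 15:F, 16:F, 17:pt, 18:pt, 19:pt, 20:F, 21:F, 22:F, 23:F edges: (13,4,has); (13,10,has); (13,12,has); (14,6,has); (14,10,has); (14,11,has); (15,7,has); (15,11,has); (15,12,has); (16,10,has); (16,11,has); (16,12,has); (20,1,has); (20,17,has); (20,19,has); (21,4,has); (21,17,has); (21,18,has); (22,6,has); (22,18,has); (22,19,has); (23,17,has); (23,18,has); (23,19,has)
final:
nodes: 0:pt, 1:pt, 3:pt, 4:pt, 5:pt, 6:pt, 7:pt, 10:pt, 11:pt, 12:pt, 13:F, 14:F, 15:F, 16:F, 17:pt, 18:pt, 19:pt, 20:F, 21:F, 22:F, 23:F
edges: (13,4,has); (13,10,has); (13,12,has); (14,6,has); (14,10,has); (14,11,has); (15,7,has); (15,11,has); (15,12,has); (16,10,has); (16,11,has); (16,12,has); (20,1,has); (20,17,has); (20,19,has); (21,4,has); (21,17,has); (21,18,has); (22,6,has); (22,18,has); (22,19,has); (23,17,has); (23,18,has); (23,19,has)


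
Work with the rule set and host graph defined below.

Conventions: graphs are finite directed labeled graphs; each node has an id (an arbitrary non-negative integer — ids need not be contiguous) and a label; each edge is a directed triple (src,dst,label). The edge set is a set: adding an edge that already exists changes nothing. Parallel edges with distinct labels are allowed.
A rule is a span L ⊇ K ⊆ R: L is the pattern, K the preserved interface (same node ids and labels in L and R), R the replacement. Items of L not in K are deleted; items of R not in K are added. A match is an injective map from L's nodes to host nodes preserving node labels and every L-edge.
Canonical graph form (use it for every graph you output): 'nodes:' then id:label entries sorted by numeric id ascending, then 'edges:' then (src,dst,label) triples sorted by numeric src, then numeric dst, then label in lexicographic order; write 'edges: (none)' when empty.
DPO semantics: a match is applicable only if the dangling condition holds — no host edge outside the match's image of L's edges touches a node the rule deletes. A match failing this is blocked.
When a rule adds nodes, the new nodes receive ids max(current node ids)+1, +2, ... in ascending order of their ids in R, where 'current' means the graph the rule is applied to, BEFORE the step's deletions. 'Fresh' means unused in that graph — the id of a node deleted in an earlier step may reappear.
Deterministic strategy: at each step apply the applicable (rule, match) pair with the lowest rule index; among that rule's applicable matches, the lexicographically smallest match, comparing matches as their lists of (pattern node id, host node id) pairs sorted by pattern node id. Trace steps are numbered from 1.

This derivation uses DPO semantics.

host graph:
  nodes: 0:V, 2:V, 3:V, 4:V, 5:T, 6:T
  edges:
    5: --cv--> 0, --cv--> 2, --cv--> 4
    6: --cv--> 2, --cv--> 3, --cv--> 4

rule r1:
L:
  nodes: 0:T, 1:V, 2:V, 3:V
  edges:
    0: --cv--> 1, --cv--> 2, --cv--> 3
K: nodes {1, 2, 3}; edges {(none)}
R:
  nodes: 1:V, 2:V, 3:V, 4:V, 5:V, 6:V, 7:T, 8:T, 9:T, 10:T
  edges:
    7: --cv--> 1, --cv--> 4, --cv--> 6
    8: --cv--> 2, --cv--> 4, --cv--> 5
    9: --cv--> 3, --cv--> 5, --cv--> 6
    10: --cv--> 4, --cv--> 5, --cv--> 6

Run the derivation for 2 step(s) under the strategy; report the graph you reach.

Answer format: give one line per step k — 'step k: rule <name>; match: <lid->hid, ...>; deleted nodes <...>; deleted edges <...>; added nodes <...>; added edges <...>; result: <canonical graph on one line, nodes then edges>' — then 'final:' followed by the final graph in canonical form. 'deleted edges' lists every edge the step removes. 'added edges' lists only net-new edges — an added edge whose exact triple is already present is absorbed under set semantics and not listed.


step 1: rule r1; match: 0->5, 1->0, 2->2, 3->4; deleted nodes 5; deleted edges (5,0,cv); (5,2,cv); (5,4,cv); added nodes 7, 8, 9, 10, 11, 12, 13; added edges (10,0,cv); (10,7,cv); (10,9,cv); (11,2,cv); (11,7,cv); (11,8,cv); (12,4,cv); (12,8,cv); (12,9,cv); (13,7,cv); (13,8,cv); (13,9,cv); result: nodes: 0:V, 2:V, 3:V, 4:V, 6:T, 7:V, 8:V, 9:V, 10:T, 11:T, 12:T, 13:T edges: (6,2,cv); (6,3,cv); (6,4,cv); (10,0,cv); (10,7,cv); (10,9,cv); (11,2,cv); (11,7,cv); (11,8,cv); (12,4,cv); (12,8,cv); (12,9,cv); (13,7,cv); (13,8,cv); (13,9,cv)
step 2: rule r1; match: 0->6, 1->2, 2->3, 3->4; deleted nodes 6; deleted edges (6,2,cv); (6,3,cv); (6,4,cv); added nodes 14, 15, 16, 17, 18, 19, 20; added edges (17,2,cv); (17,14,cv); (17,16,cv); (18,3,cv); (18,14,cv); (18,15,cv); (19,4,cv); (19,15,cv); (19,16,cv); (20,14,cv); (20,15,cv); (20,16,cv); result: nodes: 0:V, 2:V, 3:V, 4:V, 7:V, 8:V, 9:V, 10:T, 11:T, 12:T, 13:T, 14:V, 15:V, 16:V, 17:T, 18:T, 19:T, 20:T edges: (10,0,cv); (10,7,cv); (10,9,cv); (11,2,cv); (11,7,cv); (11,8,cv); (12,4,cv); (12,8,cv); (12,9,cv); (13,7,cv); (13,8,cv); (13,9,cv); (17,2,cv); (17,14,cv); (17,16,cv); (18,3,cv); (18,14,cv); (18,15,cv); (19,4,cv); (19,15,cv); (19,16,cv); (20,14,cv); (20,15,cv); (20,16,cv)
final:
nodes: 0:V, 2:V, 3:V, 4:V, 7:V, 8:V, 9:V, 10:T, 11:T, 12:T, 13:T, 14:V, 15:V, 16:V, 17:T, 18:T, 19:T, 20:T
edges: (10,0,cv); (10,7,cv); (10,9,cv); (11,2,cv); (11,7,cv); (11,8,cv); (12,4,cv); (12,8,cv); (12,9,cv); (13,7,cv); (13,8,cv); (13,9,cv); (17,2,cv); (17,14,cv); (17,16,cv); (18,3,cv); (18,14,cv); (18,15,cv); (19,4,cv); (19,15,cv); (19,16,cv); (20,14,cv); (20,15,cv); (20,16,cv)


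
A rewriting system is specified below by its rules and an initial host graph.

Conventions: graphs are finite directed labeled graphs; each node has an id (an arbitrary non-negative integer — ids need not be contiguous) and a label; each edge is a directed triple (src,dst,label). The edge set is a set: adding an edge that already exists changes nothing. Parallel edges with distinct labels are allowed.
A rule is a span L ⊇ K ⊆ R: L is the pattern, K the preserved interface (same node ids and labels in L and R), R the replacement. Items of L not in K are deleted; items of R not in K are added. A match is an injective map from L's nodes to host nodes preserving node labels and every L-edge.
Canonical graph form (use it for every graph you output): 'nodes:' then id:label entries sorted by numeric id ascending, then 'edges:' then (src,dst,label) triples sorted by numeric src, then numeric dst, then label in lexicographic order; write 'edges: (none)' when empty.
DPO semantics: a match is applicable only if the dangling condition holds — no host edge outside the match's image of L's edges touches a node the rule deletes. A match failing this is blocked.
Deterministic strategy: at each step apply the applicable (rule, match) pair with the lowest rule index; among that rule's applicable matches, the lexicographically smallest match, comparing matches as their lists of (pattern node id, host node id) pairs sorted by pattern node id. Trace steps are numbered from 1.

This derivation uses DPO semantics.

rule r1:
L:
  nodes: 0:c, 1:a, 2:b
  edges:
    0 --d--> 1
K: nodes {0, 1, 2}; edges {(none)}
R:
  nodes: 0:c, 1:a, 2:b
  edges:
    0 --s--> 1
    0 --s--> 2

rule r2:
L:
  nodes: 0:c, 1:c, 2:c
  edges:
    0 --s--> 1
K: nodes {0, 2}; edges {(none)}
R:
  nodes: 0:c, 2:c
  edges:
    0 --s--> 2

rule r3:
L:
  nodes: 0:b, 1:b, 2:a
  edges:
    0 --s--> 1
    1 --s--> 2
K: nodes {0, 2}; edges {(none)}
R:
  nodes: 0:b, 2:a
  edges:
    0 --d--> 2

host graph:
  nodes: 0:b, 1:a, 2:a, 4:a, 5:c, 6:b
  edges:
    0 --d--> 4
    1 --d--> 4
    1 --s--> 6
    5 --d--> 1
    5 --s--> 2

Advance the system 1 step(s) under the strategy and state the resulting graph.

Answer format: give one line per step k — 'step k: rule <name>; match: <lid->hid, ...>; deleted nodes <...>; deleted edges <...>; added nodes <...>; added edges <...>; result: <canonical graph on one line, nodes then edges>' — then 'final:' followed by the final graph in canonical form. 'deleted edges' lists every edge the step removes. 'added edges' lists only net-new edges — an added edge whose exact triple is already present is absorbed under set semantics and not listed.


step 1: rule r1; match: 0->5, 1->1, 2->0; deleted nodes (none); deleted edges (5,1,d); added nodes (none); added edges (5,0,s); (5,1,s); result: nodes: 0:b, 1:a, 2:a, 4:a, 5:c, 6:b edges: (0,4,d); (1,4,d); (1,6,s); (5,0,s); (5,1,s); (5,2,s)
final:
nodes: 0:b, 1:a, 2:a, 4:a, 5:c, 6:b
edges: (0,4,d); (1,4,d); (1,6,s); (5,0,s); (5,1,s); (5,2,s)


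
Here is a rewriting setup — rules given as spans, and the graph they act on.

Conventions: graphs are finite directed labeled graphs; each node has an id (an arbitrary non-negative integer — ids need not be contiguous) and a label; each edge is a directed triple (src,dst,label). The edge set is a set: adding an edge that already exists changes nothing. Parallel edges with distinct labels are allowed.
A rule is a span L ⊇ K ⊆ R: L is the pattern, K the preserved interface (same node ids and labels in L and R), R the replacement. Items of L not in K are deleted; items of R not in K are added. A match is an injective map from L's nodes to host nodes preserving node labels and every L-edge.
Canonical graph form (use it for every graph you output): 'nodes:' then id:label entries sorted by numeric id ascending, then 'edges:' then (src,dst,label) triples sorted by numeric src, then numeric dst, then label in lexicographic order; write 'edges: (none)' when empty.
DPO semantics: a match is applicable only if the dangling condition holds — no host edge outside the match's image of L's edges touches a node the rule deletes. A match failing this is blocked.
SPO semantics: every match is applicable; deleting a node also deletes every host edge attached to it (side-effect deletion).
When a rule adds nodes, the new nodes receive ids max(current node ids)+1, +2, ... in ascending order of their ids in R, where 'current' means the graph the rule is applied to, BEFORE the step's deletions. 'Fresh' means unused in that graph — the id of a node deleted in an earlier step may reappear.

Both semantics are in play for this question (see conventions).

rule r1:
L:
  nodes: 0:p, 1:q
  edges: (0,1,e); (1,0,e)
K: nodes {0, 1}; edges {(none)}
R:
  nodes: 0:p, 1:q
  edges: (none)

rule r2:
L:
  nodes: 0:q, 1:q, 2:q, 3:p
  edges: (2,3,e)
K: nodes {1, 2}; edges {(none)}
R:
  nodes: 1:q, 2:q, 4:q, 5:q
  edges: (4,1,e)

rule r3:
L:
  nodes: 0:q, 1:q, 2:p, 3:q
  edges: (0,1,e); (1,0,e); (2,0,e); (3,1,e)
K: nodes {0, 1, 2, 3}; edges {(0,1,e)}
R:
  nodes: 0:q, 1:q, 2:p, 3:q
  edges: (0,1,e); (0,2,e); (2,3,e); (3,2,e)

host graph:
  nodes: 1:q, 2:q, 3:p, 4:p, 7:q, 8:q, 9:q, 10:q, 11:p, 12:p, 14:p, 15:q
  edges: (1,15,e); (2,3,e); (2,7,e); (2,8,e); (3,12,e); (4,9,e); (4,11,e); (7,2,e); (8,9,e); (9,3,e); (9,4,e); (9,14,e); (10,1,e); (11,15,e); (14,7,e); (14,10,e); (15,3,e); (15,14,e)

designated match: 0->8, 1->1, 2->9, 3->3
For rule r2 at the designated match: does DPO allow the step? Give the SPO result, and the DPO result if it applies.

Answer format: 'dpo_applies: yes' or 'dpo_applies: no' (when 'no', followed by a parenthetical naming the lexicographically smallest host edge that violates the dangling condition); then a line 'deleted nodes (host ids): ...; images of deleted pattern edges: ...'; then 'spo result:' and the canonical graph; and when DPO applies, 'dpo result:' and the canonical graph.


dpo_applies: no
(the rule deletes node 3, which keeps host edge (2,3,e) outside the match image — the dangling condition fails, DPO blocks; SPO proceeds and side-deletes such edges)
deleted nodes (host ids): 3, 8; images of deleted pattern edges: (9,3,e)
spo result:
nodes: 1:q, 2:q, 4:p, 7:q, 9:q, 10:q, 11:p, 12:p, 14:p, 15:q, 16:q, 17:q
edges: (1,15,e); (2,7,e); (4,9,e); (4,11,e); (7,2,e); (9,4,e); (9,14,e); (10,1,e); (11,15,e); (14,7,e); (14,10,e); (15,14,e); (16,1,e)


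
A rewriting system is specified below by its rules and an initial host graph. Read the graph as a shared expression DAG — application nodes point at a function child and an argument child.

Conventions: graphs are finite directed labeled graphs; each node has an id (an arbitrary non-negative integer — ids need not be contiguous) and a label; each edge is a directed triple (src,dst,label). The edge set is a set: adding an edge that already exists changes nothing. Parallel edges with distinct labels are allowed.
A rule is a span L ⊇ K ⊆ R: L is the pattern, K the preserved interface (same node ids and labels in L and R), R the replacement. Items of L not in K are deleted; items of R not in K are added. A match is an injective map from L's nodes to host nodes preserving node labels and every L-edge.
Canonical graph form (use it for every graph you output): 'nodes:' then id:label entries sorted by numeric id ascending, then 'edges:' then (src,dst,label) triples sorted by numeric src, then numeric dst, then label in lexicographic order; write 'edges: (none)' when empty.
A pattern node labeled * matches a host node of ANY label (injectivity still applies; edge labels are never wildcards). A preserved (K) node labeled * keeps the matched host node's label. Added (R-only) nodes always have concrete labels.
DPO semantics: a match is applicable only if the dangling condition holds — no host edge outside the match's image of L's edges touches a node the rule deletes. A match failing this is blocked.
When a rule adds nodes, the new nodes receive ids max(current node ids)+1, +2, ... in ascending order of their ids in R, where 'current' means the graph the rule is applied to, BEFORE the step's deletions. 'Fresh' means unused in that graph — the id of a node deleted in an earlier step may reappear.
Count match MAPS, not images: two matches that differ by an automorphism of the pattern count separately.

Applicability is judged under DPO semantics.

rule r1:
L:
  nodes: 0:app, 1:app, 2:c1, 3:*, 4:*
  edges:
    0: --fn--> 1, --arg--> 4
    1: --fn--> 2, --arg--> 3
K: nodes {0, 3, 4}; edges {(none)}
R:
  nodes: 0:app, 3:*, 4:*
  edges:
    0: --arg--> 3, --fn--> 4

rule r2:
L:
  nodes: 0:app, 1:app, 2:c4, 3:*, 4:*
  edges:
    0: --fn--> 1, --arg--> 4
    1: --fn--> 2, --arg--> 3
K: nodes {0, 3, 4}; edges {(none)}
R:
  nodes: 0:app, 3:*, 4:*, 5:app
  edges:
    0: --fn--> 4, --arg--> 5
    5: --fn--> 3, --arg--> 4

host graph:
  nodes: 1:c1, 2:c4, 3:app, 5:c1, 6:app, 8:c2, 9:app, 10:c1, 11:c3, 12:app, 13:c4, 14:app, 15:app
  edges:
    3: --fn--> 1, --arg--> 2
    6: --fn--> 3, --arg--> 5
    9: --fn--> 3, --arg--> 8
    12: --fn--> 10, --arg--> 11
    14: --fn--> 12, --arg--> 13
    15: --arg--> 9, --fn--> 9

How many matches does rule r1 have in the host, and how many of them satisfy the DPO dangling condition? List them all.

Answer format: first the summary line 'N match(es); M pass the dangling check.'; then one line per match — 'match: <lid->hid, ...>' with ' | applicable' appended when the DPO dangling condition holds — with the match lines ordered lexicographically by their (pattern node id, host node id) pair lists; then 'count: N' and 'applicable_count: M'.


3 match(es); 1 pass the dangling check.
match: 0->6, 1->3, 2->1, 3->2, 4->5
match: 0->9, 1->3, 2->1, 3->2, 4->8
match: 0->14, 1->12, 2->10, 3->11, 4->13 | applicable
count: 3
applicable_count: 1


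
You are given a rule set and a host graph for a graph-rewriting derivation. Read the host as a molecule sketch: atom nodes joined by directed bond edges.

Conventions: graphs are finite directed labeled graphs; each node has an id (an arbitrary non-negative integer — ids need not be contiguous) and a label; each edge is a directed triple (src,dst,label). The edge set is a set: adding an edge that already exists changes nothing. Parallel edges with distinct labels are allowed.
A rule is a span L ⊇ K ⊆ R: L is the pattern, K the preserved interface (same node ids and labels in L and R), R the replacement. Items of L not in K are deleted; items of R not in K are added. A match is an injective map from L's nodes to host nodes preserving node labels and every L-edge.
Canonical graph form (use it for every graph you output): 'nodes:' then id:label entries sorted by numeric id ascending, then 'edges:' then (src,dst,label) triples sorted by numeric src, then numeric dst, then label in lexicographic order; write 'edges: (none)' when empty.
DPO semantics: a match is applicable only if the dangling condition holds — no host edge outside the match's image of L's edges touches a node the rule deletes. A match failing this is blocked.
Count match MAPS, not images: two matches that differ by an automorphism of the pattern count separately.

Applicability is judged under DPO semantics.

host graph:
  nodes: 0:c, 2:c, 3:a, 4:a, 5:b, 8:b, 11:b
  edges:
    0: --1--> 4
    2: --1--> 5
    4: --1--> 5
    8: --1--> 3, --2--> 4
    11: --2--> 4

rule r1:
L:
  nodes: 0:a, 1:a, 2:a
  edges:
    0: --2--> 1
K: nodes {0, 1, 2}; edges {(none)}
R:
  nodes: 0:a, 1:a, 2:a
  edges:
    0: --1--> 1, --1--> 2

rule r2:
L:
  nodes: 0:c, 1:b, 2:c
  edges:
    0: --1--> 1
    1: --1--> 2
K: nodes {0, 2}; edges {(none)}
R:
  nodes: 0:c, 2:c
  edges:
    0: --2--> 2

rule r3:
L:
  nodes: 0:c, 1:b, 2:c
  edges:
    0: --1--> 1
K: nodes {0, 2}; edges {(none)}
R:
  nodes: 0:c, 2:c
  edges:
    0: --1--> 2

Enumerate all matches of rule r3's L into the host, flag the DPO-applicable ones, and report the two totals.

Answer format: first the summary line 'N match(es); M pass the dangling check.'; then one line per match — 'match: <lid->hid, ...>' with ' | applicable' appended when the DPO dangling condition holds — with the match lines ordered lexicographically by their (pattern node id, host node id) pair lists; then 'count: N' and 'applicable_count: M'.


1 match(es); 0 pass the dangling check.
match: 0->2, 1->5, 2->0
count: 1
applicable_count: 0


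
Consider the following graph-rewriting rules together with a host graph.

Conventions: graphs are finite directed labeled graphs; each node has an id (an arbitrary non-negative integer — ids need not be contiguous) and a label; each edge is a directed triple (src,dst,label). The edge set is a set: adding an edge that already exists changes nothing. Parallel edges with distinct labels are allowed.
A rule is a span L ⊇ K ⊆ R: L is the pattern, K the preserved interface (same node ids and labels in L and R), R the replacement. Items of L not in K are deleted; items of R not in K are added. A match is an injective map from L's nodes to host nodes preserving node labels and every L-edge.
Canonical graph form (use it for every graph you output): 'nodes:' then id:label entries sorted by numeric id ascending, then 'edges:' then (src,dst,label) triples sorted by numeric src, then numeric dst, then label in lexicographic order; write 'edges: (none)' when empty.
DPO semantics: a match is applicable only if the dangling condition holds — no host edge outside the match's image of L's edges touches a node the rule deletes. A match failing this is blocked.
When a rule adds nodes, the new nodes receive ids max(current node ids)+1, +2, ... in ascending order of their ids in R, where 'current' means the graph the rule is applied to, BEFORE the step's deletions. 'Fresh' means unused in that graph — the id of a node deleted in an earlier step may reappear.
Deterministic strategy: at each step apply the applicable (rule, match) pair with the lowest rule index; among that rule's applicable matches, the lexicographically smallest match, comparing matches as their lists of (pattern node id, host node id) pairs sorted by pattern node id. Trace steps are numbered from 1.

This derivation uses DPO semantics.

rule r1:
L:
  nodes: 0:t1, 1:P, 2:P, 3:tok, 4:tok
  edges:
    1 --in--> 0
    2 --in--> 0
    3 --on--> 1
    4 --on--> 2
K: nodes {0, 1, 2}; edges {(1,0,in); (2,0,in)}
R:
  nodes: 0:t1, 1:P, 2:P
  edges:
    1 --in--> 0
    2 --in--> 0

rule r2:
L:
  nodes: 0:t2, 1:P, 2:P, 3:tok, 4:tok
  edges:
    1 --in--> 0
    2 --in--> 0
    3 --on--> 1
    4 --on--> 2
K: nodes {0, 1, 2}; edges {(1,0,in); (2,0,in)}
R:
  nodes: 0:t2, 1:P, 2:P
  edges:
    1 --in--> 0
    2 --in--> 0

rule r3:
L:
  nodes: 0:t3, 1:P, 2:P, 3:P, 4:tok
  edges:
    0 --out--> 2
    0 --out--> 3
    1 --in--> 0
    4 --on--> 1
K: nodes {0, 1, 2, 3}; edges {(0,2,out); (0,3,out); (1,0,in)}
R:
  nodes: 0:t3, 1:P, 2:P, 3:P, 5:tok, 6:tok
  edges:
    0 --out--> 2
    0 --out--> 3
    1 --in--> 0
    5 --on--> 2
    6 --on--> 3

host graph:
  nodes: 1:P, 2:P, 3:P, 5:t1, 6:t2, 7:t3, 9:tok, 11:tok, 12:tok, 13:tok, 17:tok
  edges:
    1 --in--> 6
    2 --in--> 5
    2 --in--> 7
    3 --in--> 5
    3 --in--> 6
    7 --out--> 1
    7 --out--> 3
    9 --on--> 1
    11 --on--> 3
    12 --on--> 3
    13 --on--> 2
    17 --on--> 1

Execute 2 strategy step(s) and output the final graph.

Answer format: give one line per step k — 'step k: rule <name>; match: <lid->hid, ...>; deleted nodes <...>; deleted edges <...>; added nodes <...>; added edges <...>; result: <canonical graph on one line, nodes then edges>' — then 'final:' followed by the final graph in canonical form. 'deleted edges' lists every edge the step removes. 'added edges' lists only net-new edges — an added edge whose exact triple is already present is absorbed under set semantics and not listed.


step 1: rule r1; match: 0->5, 1->2, 2->3, 3->13, 4->11; deleted nodes 11, 13; deleted edges (11,3,on); (13,2,on); added nodes (none); added edges (none); result: nodes: 1:P, 2:P, 3:P, 5:t1, 6:t2, 7:t3, 9:tok, 12:tok, 17:tok edges: (1,6,in); (2,5,in); (2,7,in); (3,5,in); (3,6,in); (7,1,out); (7,3,out); (9,1,on); (12,3,on); (17,1,on)
step 2: rule r2; match: 0->6, 1->1, 2->3, 3->9, 4->12; deleted nodes 9, 12; deleted edges (9,1,on); (12,3,on); added nodes (none); added edges (none); result: nodes: 1:P, 2:P, 3:P, 5:t1, 6:t2, 7:t3, 17:tok edges: (1,6,in); (2,5,in); (2,7,in); (3,5,in); (3,6,in); (7,1,out); (7,3,out); (17,1,on)
final:
nodes: 1:P, 2:P, 3:P, 5:t1, 6:t2, 7:t3, 17:tok
edges: (1,6,in); (2,5,in); (2,7,in); (3,5,in); (3,6,in); (7,1,out); (7,3,out); (17,1,on)


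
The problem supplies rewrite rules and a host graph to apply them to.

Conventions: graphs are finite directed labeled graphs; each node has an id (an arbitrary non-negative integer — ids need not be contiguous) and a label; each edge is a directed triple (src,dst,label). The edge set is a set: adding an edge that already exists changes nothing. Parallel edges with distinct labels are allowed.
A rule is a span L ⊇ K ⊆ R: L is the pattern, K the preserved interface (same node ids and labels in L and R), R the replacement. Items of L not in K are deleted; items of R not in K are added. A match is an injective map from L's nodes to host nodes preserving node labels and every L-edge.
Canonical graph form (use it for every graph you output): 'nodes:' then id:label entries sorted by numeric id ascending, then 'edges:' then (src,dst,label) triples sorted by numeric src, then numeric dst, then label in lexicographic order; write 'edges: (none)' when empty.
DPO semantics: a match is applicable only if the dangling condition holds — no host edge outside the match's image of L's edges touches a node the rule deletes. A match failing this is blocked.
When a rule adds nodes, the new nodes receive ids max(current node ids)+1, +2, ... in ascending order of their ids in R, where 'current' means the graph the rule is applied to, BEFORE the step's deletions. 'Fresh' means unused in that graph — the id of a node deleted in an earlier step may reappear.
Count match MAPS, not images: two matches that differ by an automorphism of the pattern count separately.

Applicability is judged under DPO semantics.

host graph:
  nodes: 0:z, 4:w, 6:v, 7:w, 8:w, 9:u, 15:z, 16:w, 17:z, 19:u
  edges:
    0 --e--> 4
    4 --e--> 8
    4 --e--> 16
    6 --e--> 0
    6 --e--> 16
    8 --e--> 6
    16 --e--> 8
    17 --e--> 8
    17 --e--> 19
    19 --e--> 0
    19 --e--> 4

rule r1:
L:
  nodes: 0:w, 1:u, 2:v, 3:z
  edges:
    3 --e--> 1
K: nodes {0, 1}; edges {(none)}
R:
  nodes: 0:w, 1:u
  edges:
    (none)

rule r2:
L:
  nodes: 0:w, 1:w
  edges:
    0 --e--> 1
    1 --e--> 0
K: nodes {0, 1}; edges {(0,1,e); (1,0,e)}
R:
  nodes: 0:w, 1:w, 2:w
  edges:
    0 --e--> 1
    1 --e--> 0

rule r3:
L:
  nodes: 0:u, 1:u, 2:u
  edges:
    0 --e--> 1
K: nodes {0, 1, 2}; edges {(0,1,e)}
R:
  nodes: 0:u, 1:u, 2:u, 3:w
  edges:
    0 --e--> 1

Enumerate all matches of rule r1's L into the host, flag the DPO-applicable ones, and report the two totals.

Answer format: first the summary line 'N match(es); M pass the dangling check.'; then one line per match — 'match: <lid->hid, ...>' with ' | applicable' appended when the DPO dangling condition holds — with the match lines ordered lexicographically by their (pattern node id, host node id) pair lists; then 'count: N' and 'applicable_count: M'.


4 match(es); 0 pass the dangling check.
match: 0->4, 1->19, 2->6, 3->17
match: 0->7, 1->19, 2->6, 3->17
match: 0->8, 1->19, 2->6, 3->17
match: 0->16, 1->19, 2->6, 3->17
count: 4
applicable_count: 0


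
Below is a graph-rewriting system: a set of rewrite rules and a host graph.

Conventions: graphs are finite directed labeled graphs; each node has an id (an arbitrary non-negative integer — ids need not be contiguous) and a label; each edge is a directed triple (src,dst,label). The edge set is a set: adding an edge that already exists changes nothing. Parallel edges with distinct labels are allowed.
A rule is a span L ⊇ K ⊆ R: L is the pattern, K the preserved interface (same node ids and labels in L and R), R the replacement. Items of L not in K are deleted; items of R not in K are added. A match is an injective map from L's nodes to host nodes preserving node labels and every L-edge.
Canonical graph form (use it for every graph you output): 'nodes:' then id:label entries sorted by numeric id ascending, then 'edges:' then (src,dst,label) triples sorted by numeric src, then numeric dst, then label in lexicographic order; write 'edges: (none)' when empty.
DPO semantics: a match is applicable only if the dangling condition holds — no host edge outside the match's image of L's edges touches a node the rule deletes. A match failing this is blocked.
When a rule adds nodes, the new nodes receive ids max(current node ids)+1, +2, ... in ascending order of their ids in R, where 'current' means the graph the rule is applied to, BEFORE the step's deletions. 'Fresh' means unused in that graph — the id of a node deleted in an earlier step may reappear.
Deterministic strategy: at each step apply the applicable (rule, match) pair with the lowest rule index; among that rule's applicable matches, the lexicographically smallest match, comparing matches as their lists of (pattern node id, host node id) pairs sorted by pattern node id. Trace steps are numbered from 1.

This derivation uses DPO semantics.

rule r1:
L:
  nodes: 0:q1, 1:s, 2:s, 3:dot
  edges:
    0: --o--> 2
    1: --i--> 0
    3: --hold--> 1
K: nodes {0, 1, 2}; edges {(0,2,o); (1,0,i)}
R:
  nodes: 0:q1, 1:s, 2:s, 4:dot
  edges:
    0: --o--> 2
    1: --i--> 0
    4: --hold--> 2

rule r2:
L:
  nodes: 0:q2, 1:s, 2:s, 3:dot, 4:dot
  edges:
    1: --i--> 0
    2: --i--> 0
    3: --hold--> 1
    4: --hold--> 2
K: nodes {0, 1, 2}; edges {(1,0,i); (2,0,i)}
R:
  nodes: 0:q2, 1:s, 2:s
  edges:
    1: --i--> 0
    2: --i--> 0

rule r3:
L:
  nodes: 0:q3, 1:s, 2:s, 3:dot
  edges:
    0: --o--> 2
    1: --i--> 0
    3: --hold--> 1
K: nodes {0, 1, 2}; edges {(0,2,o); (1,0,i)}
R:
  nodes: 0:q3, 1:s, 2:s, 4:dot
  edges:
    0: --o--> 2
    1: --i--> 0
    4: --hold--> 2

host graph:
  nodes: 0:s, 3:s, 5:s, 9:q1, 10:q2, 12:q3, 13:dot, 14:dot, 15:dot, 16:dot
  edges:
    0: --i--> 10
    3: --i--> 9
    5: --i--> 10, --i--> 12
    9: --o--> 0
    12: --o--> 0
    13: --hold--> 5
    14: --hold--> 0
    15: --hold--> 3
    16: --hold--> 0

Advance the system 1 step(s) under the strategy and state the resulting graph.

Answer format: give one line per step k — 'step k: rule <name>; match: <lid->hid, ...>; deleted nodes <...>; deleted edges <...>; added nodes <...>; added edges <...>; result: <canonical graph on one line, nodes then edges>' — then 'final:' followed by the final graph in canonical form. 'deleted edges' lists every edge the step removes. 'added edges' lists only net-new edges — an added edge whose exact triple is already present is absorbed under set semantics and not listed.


step 1: rule r1; match: 0->9, 1->3, 2->0, 3->15; deleted nodes 15; deleted edges (15,3,hold); added nodes 17; added edges (17,0,hold); result: nodes: 0:s, 3:s, 5:s, 9:q1, 10:q2, 12:q3, 13:dot, 14:dot, 16:dot, 17:dot edges: (0,10,i); (3,9,i); (5,10,i); (5,12,i); (9,0,o); (12,0,o); (13,5,hold); (14,0,hold); (16,0,hold); (17,0,hold)
final:
nodes: 0:s, 3:s, 5:s, 9:q1, 10:q2, 12:q3, 13:dot, 14:dot, 16:dot, 17:dot
edges: (0,10,i); (3,9,i); (5,10,i); (5,12,i); (9,0,o); (12,0,o); (13,5,hold); (14,0,hold); (16,0,hold); (17,0,hold)


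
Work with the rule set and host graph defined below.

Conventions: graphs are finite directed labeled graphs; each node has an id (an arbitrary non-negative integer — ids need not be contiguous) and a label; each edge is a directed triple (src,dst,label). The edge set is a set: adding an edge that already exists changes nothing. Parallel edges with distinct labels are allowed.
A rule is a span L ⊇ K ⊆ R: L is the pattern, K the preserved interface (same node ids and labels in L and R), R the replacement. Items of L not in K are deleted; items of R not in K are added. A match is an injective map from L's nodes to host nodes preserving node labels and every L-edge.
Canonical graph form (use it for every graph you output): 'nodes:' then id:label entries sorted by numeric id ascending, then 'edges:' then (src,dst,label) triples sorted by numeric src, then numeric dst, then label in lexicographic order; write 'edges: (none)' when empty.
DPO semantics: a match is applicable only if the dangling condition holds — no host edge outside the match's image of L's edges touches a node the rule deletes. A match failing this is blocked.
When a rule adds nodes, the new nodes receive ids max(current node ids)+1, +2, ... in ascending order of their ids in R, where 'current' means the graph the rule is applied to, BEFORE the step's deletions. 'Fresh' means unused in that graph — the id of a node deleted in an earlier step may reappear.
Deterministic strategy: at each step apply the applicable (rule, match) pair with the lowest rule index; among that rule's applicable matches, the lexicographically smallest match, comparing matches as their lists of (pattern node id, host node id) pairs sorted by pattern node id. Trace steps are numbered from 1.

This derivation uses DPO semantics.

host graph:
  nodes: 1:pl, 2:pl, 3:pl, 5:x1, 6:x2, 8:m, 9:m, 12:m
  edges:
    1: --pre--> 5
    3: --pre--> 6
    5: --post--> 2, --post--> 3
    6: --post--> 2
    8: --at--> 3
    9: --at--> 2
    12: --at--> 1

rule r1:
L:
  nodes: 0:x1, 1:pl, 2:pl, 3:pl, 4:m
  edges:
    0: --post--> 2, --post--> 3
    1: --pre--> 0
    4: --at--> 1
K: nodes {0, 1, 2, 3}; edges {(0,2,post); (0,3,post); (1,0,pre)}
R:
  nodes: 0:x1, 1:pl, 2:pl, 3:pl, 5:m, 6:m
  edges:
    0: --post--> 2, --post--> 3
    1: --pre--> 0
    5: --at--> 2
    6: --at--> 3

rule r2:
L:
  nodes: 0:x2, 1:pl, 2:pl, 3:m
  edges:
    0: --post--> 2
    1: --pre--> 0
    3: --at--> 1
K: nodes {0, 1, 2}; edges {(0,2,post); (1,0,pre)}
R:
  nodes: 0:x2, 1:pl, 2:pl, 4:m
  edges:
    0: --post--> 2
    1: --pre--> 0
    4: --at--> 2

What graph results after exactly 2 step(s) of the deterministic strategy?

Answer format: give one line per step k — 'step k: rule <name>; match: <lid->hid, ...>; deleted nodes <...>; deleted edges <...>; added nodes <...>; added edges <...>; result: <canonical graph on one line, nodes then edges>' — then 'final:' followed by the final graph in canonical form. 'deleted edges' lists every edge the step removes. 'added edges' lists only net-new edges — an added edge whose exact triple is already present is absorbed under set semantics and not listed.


step 1: rule r1; match: 0->5, 1->1, 2->2, 3->3, 4->12; deleted nodes 12; deleted edges (12,1,at); added nodes 13, 14; added edges (13,2,at); (14,3,at); result: nodes: 1:pl, 2:pl, 3:pl, 5:x1, 6:x2, 8:m, 9:m, 13:m, 14:m edges: (1,5,pre); (3,6,pre); (5,2,post); (5,3,post); (6,2,post); (8,3,at); (9,2,at); (13,2,at); (14,3,at)
step 2: rule r2; match: 0->6, 1->3, 2->2, 3->8; deleted nodes 8; deleted edges (8,3,at); added nodes 15; added edges (15,2,at); result: nodes: 1:pl, 2:pl, 3:pl, 5:x1, 6:x2, 9:m, 13:m, 14:m, 15:m edges: (1,5,pre); (3,6,pre); (5,2,post); (5,3,post); (6,2,post); (9,2,at); (13,2,at); (14,3,at); (15,2,at)
final:
nodes: 1:pl, 2:pl, 3:pl, 5:x1, 6:x2, 9:m, 13:m, 14:m, 15:m
edges: (1,5,pre); (3,6,pre); (5,2,post); (5,3,post); (6,2,post); (9,2,at); (13,2,at); (14,3,at); (15,2,at)
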